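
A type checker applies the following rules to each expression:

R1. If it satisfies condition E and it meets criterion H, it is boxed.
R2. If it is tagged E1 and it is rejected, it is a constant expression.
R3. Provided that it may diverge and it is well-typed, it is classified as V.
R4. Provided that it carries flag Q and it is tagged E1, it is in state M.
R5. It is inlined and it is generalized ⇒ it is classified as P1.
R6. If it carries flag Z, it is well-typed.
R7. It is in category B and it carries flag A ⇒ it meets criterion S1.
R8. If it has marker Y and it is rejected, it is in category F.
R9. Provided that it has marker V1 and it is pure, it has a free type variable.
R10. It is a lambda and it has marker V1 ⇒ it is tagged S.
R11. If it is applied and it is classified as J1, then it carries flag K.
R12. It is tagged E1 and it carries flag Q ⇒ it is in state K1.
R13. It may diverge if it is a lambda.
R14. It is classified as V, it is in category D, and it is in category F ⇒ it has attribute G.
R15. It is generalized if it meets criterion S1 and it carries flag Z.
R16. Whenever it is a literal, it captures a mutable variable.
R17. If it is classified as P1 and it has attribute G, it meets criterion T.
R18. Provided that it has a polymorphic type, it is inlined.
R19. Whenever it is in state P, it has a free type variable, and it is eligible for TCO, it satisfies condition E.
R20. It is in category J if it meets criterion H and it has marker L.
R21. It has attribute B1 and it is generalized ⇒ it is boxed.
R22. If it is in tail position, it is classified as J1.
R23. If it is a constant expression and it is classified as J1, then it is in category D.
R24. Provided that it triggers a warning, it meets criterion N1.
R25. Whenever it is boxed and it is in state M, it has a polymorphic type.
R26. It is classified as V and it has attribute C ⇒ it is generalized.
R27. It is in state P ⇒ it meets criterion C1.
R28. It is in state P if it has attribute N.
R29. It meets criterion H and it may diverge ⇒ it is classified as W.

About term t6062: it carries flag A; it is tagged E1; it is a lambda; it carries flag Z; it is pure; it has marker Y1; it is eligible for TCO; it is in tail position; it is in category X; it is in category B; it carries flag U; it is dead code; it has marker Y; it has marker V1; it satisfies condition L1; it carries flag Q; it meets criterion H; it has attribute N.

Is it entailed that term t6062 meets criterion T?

No

Forward chaining from the given facts derives: is in state M, is well-typed, meets criterion S1, has a free type variable, is tagged S, is in state K1, may diverge, is generalized, is classified as J1, is in state P, is classified as W, is classified as V, satisfies condition E, meets criterion C1, is boxed, has a polymorphic type, is inlined, is classified as P1.
The only rule concluding "it meets criterion T" is R17, which needs "it has attribute G"; that is never established.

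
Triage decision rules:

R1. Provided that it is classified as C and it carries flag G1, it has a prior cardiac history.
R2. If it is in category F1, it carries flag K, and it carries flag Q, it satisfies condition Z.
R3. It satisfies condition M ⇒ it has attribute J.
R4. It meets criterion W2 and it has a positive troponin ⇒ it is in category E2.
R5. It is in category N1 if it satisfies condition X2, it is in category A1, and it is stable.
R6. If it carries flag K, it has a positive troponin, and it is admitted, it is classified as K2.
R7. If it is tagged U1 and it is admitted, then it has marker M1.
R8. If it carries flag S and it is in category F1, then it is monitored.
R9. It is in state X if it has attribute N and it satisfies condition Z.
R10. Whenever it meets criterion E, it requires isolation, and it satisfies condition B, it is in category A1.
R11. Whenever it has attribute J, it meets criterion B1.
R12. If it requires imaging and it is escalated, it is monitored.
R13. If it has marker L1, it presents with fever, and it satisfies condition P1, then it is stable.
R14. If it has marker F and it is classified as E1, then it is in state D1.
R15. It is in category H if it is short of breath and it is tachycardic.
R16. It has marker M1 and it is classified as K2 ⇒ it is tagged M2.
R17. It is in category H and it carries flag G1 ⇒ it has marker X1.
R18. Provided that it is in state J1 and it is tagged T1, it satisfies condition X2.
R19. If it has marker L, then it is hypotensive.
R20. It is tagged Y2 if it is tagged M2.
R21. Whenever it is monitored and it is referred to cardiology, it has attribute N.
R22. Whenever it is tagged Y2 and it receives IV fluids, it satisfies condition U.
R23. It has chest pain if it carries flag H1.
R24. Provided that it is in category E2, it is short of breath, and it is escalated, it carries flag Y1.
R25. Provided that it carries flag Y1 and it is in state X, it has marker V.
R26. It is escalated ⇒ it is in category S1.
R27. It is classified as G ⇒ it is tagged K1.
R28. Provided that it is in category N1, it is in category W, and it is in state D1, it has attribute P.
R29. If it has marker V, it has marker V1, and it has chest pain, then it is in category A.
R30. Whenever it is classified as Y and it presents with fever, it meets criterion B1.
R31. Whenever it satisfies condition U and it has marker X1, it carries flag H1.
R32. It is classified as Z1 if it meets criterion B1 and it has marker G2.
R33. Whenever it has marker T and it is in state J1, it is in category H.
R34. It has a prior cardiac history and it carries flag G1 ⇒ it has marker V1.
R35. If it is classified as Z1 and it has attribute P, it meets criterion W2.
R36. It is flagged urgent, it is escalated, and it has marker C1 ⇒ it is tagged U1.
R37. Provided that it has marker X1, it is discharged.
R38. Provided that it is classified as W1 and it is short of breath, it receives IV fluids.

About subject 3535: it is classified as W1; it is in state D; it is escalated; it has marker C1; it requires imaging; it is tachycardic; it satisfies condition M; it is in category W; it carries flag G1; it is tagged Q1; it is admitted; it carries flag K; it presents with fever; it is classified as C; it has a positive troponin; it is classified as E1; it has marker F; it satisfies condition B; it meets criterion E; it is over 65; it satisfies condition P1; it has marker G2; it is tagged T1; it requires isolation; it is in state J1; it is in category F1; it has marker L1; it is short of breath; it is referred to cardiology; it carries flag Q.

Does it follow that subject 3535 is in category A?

Forward chaining from the given facts derives: has a prior cardiac history, satisfies condition Z, has attribute J, is classified as K2, is in category A1, meets criterion B1, is monitored, is stable, is in state D1, is in category H, has marker X1, satisfies condition X2, has attribute N, is in category S1, is classified as Z1, has marker V1, is discharged, receives IV fluids, is in category N1, is in state X, has attribute P, meets criterion W2, is in category E2, carries flag Y1, has marker V.
The only rule concluding "it is in category A" is R29, which needs "it has chest pain"; that is never established.

No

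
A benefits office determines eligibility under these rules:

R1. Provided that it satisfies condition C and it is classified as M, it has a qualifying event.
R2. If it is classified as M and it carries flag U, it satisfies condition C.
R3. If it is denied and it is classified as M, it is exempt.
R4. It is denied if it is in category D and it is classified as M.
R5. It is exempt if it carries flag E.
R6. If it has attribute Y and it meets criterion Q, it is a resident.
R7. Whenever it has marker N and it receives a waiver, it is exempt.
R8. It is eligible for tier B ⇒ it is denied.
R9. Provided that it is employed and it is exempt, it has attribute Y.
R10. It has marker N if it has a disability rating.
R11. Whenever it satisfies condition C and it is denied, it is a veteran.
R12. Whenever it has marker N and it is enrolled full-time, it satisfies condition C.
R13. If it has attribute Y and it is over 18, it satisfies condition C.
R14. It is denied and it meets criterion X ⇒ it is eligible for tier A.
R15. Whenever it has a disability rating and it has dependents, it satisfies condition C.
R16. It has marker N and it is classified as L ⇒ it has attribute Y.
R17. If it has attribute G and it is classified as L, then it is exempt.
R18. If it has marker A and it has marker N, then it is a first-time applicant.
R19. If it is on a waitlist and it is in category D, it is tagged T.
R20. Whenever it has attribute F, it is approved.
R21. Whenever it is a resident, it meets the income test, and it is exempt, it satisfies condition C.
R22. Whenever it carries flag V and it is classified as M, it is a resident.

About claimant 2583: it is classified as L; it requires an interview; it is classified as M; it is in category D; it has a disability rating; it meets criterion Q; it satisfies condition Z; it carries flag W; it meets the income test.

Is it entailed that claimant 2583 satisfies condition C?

Yes

By R4 (it is in category D, it is classified as M): it is denied.
By R10 (it has a disability rating): it has marker N.
By R16 (it has marker N, it is classified as L): it has attribute Y.
By R3 (it is denied, it is classified as M): it is exempt.
By R6 (it has attribute Y, it meets criterion Q): it is a resident.
By R21 (it is a resident, it meets the income test, it is exempt): it satisfies condition C.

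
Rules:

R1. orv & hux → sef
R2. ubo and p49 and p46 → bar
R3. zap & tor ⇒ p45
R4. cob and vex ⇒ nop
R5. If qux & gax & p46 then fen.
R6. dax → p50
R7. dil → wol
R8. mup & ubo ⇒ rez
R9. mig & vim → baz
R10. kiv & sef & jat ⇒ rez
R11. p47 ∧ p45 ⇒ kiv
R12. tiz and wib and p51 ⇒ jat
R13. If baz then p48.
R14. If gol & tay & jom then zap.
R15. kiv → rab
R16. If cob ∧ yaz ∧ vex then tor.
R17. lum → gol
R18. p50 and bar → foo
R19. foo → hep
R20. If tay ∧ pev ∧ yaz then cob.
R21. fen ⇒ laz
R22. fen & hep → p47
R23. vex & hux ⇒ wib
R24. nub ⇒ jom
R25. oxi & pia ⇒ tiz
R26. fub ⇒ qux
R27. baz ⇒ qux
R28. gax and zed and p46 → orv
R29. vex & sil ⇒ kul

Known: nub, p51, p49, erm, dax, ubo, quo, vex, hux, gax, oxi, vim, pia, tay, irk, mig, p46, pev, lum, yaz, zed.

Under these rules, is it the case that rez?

Yes

bar  (by R2: ubo, p49, p46)
p50  (by R6: dax)
baz  (by R9: mig, vim)
gol  (by R17: lum)
foo  (by R18: p50, bar)
hep  (by R19: foo)
cob  (by R20: tay, pev, yaz)
wib  (by R23: vex, hux)
jom  (by R24: nub)
tiz  (by R25: oxi, pia)
qux  (by R27: baz)
orv  (by R28: gax, zed, p46)
sef  (by R1: orv, hux)
fen  (by R5: qux, gax, p46)
jat  (by R12: tiz, wib, p51)
zap  (by R14: gol, tay, jom)
tor  (by R16: cob, yaz, vex)
p47  (by R22: fen, hep)
p45  (by R3: zap, tor)
kiv  (by R11: p47, p45)
rez  (by R10: kiv, sef, jat)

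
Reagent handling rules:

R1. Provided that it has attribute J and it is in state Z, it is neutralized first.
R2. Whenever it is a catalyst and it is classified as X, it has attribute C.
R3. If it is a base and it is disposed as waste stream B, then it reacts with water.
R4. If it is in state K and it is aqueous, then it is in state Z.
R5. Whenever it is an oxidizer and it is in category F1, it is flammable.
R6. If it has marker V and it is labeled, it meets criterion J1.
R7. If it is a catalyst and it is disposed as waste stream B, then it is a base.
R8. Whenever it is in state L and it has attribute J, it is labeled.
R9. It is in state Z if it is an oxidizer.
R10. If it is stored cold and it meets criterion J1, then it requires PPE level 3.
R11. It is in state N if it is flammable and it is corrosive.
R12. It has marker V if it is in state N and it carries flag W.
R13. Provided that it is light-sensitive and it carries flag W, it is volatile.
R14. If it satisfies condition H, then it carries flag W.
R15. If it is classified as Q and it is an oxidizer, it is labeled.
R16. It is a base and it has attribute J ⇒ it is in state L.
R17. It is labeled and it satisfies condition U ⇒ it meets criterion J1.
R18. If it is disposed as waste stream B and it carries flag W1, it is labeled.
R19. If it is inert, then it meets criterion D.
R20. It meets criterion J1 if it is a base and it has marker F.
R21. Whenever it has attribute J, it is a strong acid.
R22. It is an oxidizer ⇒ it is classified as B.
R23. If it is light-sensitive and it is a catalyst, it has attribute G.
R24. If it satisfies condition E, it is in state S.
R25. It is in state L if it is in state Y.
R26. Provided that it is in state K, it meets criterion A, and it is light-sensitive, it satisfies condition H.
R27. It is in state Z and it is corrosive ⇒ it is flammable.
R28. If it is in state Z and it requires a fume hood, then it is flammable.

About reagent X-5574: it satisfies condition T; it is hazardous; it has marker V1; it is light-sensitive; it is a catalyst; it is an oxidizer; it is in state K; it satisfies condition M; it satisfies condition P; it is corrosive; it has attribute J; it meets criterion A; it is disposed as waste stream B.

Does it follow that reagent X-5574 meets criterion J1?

Yes

By R7 (it is a catalyst, it is disposed as waste stream B): it is a base.
By R9 (it is an oxidizer): it is in state Z.
By R16 (it is a base, it has attribute J): it is in state L.
By R26 (it is in state K, it meets criterion A, it is light-sensitive): it satisfies condition H.
By R27 (it is in state Z, it is corrosive): it is flammable.
By R8 (it is in state L, it has attribute J): it is labeled.
By R11 (it is flammable, it is corrosive): it is in state N.
By R14 (it satisfies condition H): it carries flag W.
By R12 (it is in state N, it carries flag W): it has marker V.
By R6 (it has marker V, it is labeled): it meets criterion J1.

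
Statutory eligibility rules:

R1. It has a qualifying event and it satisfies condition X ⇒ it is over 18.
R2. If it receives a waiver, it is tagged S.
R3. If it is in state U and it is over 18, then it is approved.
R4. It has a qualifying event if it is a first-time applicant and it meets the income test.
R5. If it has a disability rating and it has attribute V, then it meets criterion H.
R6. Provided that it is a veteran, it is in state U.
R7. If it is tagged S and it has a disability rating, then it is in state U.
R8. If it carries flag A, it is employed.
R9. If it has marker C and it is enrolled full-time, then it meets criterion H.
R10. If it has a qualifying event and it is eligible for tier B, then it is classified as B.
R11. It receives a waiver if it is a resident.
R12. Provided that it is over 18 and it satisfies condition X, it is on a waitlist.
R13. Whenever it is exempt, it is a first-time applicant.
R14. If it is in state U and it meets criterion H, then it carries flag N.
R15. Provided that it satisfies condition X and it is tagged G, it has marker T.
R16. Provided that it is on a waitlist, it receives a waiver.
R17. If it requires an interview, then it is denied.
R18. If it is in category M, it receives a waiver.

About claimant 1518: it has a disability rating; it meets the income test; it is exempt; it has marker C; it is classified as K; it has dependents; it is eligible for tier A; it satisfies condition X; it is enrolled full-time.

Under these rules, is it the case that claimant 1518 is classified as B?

No

Forward chaining from the given facts derives: meets criterion H, is a first-time applicant, has a qualifying event, is over 18, is on a waitlist, receives a waiver, is tagged S, is in state U, carries flag N, is approved.
The only rule concluding "it is classified as B" is R10, which needs "it is eligible for tier B"; that is never established.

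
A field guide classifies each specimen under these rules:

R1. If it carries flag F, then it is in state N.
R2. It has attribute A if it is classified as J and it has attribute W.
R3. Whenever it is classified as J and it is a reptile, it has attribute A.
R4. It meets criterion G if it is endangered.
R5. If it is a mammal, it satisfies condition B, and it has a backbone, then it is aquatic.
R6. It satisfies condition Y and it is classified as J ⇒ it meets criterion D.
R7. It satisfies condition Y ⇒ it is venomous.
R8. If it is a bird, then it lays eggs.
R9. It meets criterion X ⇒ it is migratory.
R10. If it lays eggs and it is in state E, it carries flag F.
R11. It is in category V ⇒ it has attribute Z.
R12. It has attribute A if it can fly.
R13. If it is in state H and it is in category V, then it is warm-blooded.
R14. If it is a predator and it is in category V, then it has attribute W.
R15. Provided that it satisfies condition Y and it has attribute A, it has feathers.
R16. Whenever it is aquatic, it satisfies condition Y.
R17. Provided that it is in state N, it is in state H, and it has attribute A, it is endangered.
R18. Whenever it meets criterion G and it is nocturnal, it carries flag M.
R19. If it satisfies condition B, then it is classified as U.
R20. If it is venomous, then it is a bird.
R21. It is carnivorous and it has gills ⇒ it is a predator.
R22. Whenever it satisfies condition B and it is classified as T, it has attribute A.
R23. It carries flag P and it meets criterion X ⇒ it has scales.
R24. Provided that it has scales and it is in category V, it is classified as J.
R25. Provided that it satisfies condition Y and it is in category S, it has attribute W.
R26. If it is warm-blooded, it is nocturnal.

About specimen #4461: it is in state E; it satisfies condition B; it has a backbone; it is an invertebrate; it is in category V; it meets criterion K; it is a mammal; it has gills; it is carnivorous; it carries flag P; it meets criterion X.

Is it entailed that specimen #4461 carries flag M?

Forward chaining from the given facts derives: is aquatic, is migratory, has attribute Z, satisfies condition Y, is classified as U, is a predator, has scales, is classified as J, meets criterion D, is venomous, has attribute W, is a bird, has attribute A, lays eggs, carries flag F, has feathers, is in state N.
The only rule concluding "it carries flag M" is R18, which needs "it meets criterion G"; that is never established.

No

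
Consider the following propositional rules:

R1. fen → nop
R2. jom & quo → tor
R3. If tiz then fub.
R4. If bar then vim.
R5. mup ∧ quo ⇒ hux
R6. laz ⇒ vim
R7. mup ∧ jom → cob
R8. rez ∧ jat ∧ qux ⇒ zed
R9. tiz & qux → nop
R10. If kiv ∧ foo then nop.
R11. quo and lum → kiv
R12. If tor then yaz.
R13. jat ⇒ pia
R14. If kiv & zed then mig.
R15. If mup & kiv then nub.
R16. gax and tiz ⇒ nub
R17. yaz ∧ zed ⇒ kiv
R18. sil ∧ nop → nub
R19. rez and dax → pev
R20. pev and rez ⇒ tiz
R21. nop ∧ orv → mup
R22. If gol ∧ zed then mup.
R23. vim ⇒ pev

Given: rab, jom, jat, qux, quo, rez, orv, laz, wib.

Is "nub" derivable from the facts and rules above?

Yes

tor  (by R2: jom, quo)
vim  (by R6: laz)
zed  (by R8: rez, jat, qux)
yaz  (by R12: tor)
kiv  (by R17: yaz, zed)
pev  (by R23: vim)
tiz  (by R20: pev, rez)
nop  (by R9: tiz, qux)
mup  (by R21: nop, orv)
nub  (by R15: mup, kiv)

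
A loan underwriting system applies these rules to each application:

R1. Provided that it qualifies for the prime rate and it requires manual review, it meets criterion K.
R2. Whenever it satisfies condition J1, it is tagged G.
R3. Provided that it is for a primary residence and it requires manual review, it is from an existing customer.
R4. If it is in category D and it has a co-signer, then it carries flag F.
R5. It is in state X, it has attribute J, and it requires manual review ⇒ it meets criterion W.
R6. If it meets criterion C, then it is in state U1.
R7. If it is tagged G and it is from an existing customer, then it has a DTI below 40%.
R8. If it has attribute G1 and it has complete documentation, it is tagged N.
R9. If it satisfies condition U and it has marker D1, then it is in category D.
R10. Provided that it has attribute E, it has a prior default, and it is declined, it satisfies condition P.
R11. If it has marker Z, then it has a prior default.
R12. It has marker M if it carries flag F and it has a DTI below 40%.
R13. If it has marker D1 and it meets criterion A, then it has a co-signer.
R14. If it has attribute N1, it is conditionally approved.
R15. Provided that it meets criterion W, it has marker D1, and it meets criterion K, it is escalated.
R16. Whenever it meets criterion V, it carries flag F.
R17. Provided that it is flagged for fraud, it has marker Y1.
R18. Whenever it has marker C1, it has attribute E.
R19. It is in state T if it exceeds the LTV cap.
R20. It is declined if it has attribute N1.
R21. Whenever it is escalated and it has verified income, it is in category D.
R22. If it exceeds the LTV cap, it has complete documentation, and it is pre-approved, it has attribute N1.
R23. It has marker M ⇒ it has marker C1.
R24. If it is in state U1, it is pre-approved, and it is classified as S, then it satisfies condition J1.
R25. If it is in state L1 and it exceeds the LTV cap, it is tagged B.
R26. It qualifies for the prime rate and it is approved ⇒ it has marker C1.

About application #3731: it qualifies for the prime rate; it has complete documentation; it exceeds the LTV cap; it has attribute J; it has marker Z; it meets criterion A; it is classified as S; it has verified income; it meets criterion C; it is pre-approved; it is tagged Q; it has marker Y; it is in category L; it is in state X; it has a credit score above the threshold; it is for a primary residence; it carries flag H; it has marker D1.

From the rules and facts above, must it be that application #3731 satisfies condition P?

Forward chaining from the given facts derives: is in state U1, has a prior default, has a co-signer, is in state T, has attribute N1, satisfies condition J1, is tagged G, is conditionally approved, is declined.
The only rule concluding "it satisfies condition P" is R10, which needs "it has attribute E"; that is never established.

No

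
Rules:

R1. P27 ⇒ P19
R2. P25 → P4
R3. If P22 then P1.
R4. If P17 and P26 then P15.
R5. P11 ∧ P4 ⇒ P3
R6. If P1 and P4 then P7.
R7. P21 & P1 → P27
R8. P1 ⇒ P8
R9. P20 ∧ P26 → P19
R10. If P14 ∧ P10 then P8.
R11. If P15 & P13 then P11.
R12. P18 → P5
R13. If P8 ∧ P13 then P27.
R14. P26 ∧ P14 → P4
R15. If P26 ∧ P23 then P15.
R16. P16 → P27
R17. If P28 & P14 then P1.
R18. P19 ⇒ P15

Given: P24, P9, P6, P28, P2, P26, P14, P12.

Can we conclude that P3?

Forward chaining from the given facts derives: P4, P1, P7, P8.
The only rule concluding P3 is R5, which needs P11; that is never established.

No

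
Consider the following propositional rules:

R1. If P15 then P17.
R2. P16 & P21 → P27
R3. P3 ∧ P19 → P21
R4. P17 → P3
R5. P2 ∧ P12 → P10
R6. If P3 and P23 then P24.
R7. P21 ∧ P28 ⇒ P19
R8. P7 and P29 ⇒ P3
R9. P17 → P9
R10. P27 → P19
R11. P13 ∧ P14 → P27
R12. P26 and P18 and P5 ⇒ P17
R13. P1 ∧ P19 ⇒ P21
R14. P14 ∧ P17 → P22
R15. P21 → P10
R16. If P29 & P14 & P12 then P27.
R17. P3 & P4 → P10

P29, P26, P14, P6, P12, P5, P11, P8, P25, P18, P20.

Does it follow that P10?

P17  (by R12: P26, P18, P5)
P27  (by R16: P29, P14, P12)
P3  (by R4: P17)
P19  (by R10: P27)
P21  (by R3: P3, P19)
P10  (by R15: P21)

Yes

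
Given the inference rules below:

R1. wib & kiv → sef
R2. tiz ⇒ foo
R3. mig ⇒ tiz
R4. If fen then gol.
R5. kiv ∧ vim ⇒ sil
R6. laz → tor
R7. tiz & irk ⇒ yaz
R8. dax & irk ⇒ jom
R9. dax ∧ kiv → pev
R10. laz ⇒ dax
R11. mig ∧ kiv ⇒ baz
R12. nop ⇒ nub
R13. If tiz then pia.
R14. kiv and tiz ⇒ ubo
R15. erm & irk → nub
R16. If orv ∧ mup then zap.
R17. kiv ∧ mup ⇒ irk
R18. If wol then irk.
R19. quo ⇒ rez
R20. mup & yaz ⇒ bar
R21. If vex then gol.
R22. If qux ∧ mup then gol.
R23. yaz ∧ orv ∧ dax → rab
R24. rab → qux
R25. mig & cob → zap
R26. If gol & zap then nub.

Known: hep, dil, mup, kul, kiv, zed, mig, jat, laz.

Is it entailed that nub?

No

Forward chaining from the given facts derives: tiz, tor, dax, baz, pia, ubo, irk, foo, yaz, jom, pev, bar.
Rules concluding nub: R12 needs nop; R15 needs erm; R26 needs gol — none of these are established.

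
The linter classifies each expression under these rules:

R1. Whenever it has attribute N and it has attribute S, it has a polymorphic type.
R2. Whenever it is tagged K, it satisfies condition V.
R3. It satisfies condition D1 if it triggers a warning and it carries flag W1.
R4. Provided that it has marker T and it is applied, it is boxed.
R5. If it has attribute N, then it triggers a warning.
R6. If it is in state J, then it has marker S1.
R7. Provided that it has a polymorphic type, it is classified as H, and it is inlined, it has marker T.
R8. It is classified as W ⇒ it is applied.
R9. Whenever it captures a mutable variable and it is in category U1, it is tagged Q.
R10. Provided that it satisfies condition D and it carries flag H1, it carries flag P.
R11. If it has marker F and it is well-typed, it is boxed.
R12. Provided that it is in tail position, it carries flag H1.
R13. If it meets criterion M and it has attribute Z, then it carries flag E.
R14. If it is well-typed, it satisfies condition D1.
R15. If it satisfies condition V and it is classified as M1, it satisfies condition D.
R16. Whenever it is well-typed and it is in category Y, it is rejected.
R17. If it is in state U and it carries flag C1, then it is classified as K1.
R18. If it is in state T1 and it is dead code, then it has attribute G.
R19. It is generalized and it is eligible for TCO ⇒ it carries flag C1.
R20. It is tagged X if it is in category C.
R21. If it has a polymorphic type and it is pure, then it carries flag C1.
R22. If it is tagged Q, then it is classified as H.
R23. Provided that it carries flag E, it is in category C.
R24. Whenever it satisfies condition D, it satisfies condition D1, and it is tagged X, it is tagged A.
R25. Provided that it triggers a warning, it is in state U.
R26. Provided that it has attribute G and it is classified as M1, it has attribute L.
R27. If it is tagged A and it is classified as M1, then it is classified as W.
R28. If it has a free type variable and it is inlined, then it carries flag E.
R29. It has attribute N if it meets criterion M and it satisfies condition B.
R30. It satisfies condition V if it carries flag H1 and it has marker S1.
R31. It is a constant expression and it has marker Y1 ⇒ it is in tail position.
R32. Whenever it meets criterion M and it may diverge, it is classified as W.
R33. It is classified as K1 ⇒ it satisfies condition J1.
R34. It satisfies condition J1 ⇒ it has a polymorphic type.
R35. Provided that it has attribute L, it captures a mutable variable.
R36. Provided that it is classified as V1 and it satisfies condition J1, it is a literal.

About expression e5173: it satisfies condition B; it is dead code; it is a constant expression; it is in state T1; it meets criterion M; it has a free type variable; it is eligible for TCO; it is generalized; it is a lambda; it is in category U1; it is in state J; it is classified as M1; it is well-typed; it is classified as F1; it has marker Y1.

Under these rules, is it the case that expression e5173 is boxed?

Forward chaining from the given facts derives: has marker S1, satisfies condition D1, has attribute G, carries flag C1, has attribute L, has attribute N, is in tail position, captures a mutable variable, triggers a warning, is tagged Q, carries flag H1, is classified as H, is in state U, satisfies condition V, satisfies condition D, is classified as K1, satisfies condition J1, has a polymorphic type, carries flag P.
Rules concluding "it is boxed": R4 needs "it has marker T"; R11 needs "it has marker F" — none of these are established.

No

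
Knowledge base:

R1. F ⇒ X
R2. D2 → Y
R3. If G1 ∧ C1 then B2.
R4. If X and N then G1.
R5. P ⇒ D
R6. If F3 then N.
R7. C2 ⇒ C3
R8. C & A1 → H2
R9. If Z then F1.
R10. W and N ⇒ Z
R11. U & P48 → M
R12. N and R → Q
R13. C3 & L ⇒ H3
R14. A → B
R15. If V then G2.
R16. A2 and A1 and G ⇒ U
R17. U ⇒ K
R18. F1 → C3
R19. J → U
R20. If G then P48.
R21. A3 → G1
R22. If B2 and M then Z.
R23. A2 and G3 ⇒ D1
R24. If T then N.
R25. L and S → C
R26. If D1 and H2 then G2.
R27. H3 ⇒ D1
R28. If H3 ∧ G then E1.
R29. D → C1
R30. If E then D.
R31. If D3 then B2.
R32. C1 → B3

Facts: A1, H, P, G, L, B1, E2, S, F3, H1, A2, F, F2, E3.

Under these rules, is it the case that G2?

Yes

X  (by R1: F)
D  (by R5: P)
N  (by R6: F3)
U  (by R16: A2, A1, G)
P48  (by R20: G)
C  (by R25: L, S)
C1  (by R29: D)
G1  (by R4: X, N)
H2  (by R8: C, A1)
M  (by R11: U, P48)
B2  (by R3: G1, C1)
Z  (by R22: B2, M)
F1  (by R9: Z)
C3  (by R18: F1)
H3  (by R13: C3, L)
D1  (by R27: H3)
G2  (by R26: D1, H2)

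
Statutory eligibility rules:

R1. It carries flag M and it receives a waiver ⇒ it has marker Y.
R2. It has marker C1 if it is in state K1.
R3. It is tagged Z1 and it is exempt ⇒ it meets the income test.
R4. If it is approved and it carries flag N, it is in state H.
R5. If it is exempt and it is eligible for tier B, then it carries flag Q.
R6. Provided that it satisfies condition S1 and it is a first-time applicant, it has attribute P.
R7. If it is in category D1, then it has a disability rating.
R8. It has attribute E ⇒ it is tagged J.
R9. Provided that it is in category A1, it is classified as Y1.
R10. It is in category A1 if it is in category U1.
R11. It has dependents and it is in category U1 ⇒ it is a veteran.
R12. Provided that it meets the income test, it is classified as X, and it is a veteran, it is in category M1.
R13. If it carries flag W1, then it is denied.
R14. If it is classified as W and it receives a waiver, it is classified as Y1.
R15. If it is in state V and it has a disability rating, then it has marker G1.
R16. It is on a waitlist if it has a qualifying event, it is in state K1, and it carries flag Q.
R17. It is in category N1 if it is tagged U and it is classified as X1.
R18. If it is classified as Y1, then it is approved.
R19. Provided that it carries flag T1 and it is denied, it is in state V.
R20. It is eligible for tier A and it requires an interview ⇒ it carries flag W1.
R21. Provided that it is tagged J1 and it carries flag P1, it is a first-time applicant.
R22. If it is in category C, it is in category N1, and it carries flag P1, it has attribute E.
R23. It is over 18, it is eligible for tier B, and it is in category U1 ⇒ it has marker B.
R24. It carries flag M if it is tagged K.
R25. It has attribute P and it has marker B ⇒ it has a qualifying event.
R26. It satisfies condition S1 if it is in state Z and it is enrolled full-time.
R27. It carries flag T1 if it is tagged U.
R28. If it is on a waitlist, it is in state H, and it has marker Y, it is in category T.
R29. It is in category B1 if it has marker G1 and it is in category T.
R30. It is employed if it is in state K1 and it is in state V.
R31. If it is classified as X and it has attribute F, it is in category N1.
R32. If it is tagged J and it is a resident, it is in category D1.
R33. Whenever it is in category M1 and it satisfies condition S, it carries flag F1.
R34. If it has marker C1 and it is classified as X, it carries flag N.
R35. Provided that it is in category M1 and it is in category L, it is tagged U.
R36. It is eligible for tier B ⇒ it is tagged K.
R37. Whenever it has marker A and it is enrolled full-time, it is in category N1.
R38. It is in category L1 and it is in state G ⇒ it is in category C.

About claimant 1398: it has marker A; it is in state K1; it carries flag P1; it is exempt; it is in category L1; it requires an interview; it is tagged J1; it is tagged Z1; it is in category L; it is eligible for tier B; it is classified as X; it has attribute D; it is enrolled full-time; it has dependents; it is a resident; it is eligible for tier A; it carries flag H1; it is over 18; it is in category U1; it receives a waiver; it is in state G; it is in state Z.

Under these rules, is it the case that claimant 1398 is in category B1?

By R2 (it is in state K1): it has marker C1.
By R3 (it is tagged Z1, it is exempt): it meets the income test.
By R5 (it is exempt, it is eligible for tier B): it carries flag Q.
By R10 (it is in category U1): it is in category A1.
By R11 (it has dependents, it is in category U1): it is a veteran.
By R12 (it meets the income test, it is classified as X, it is a veteran): it is in category M1.
By R20 (it is eligible for tier A, it requires an interview): it carries flag W1.
By R21 (it is tagged J1, it carries flag P1): it is a first-time applicant.
By R23 (it is over 18, it is eligible for tier B, it is in category U1): it has marker B.
By R26 (it is in state Z, it is enrolled full-time): it satisfies condition S1.
By R34 (it has marker C1, it is classified as X): it carries flag N.
By R35 (it is in category M1, it is in category L): it is tagged U.
By R36 (it is eligible for tier B): it is tagged K.
By R37 (it has marker A, it is enrolled full-time): it is in category N1.
By R38 (it is in category L1, it is in state G): it is in category C.
By R6 (it satisfies condition S1, it is a first-time applicant): it has attribute P.
By R9 (it is in category A1): it is classified as Y1.
By R13 (it carries flag W1): it is denied.
By R18 (it is classified as Y1): it is approved.
By R22 (it is in category C, it is in category N1, it carries flag P1): it has attribute E.
By R24 (it is tagged K): it carries flag M.
By R25 (it has attribute P, it has marker B): it has a qualifying event.
By R27 (it is tagged U): it carries flag T1.
By R1 (it carries flag M, it receives a waiver): it has marker Y.
By R4 (it is approved, it carries flag N): it is in state H.
By R8 (it has attribute E): it is tagged J.
By R16 (it has a qualifying event, it is in state K1, it carries flag Q): it is on a waitlist.
By R19 (it carries flag T1, it is denied): it is in state V.
By R28 (it is on a waitlist, it is in state H, it has marker Y): it is in category T.
By R32 (it is tagged J, it is a resident): it is in category D1.
By R7 (it is in category D1): it has a disability rating.
By R15 (it is in state V, it has a disability rating): it has marker G1.
By R29 (it has marker G1, it is in category T): it is in category B1.

Yes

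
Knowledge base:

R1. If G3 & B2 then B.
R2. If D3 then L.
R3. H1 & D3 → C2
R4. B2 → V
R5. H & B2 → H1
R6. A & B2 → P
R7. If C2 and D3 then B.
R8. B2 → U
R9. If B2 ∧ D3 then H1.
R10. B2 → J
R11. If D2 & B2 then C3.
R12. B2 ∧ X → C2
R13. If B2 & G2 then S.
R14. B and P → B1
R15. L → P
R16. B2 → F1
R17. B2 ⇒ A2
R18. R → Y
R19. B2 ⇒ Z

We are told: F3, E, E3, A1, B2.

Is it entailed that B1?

No

Forward chaining from the given facts derives: V, U, J, F1, A2, Z.
The only rule concluding B1 is R14, which needs B; that is never established.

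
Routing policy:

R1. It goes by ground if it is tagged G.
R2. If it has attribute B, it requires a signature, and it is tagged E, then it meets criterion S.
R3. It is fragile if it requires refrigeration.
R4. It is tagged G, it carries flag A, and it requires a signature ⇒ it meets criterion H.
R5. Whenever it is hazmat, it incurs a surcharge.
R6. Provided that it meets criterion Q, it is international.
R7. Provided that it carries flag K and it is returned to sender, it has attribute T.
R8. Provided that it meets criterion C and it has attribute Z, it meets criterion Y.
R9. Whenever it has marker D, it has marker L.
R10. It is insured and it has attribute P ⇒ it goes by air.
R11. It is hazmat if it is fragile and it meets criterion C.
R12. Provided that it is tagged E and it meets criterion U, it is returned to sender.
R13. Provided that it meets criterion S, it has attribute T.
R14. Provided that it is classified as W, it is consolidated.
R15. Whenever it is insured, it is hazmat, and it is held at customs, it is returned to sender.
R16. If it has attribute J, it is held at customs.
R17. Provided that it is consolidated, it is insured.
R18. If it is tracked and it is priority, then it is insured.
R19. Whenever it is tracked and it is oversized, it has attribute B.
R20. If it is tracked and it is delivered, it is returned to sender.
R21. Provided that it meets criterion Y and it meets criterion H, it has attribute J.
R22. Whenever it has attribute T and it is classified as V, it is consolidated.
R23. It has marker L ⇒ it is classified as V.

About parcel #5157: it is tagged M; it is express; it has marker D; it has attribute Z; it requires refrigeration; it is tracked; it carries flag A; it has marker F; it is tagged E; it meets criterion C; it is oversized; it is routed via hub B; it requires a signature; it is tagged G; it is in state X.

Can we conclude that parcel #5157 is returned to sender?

By R3 (it requires refrigeration): it is fragile.
By R4 (it is tagged G, it carries flag A, it requires a signature): it meets criterion H.
By R8 (it meets criterion C, it has attribute Z): it meets criterion Y.
By R9 (it has marker D): it has marker L.
By R11 (it is fragile, it meets criterion C): it is hazmat.
By R19 (it is tracked, it is oversized): it has attribute B.
By R21 (it meets criterion Y, it meets criterion H): it has attribute J.
By R23 (it has marker L): it is classified as V.
By R2 (it has attribute B, it requires a signature, it is tagged E): it meets criterion S.
By R13 (it meets criterion S): it has attribute T.
By R16 (it has attribute J): it is held at customs.
By R22 (it has attribute T, it is classified as V): it is consolidated.
By R17 (it is consolidated): it is insured.
By R15 (it is insured, it is hazmat, it is held at customs): it is returned to sender.

Yes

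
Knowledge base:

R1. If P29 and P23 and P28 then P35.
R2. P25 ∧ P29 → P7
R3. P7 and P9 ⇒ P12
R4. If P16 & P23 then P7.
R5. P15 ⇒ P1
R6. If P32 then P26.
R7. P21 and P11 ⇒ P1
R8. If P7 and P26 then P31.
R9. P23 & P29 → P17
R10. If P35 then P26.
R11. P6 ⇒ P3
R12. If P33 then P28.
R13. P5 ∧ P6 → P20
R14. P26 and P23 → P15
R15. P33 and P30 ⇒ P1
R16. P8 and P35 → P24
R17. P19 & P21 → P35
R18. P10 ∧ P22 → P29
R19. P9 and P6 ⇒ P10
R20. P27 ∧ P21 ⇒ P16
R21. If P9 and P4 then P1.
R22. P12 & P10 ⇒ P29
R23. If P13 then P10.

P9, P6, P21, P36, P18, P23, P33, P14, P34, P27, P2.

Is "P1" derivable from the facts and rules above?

P28  (by R12: P33)
P10  (by R19: P9, P6)
P16  (by R20: P27, P21)
P7  (by R4: P16, P23)
P12  (by R3: P7, P9)
P29  (by R22: P12, P10)
P35  (by R1: P29, P23, P28)
P26  (by R10: P35)
P15  (by R14: P26, P23)
P1  (by R5: P15)

Yes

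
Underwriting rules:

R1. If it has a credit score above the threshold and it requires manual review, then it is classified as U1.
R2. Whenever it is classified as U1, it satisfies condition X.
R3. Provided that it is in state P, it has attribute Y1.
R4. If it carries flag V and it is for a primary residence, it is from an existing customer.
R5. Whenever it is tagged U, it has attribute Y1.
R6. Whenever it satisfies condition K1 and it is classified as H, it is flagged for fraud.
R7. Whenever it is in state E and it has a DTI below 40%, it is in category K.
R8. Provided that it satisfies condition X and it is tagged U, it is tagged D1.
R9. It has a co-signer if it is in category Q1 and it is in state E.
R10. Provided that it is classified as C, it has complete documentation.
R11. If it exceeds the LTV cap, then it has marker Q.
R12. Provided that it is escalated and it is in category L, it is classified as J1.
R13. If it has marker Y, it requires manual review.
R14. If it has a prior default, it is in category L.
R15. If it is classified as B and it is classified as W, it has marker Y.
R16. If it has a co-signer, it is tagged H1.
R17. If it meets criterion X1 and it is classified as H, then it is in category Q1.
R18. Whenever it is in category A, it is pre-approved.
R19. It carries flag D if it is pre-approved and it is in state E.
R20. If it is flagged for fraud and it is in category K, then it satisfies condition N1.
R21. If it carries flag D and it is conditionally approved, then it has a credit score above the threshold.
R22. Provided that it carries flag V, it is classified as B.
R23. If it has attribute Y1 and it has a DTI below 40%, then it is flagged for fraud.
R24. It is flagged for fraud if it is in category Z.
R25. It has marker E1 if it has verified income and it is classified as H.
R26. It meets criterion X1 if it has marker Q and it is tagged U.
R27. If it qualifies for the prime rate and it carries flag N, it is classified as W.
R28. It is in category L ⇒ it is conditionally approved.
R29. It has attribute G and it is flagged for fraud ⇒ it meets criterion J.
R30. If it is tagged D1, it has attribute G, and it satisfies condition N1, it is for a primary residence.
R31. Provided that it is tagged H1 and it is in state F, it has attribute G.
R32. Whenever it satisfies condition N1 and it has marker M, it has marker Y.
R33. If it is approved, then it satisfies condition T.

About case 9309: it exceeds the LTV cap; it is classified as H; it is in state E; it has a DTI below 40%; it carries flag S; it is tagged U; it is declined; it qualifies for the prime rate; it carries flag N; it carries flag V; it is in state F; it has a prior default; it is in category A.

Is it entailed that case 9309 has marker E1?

Forward chaining from the given facts derives: has attribute Y1, is in category K, has marker Q, is in category L, is pre-approved, carries flag D, is classified as B, is flagged for fraud, meets criterion X1, is classified as W, is conditionally approved, has marker Y, is in category Q1, satisfies condition N1, has a credit score above the threshold, has a co-signer, requires manual review, is tagged H1, has attribute G, is classified as U1, satisfies condition X, is tagged D1, meets criterion J, is for a primary residence, is from an existing customer.
The only rule concluding "it has marker E1" is R25, which needs "it has verified income"; that is never established.

No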